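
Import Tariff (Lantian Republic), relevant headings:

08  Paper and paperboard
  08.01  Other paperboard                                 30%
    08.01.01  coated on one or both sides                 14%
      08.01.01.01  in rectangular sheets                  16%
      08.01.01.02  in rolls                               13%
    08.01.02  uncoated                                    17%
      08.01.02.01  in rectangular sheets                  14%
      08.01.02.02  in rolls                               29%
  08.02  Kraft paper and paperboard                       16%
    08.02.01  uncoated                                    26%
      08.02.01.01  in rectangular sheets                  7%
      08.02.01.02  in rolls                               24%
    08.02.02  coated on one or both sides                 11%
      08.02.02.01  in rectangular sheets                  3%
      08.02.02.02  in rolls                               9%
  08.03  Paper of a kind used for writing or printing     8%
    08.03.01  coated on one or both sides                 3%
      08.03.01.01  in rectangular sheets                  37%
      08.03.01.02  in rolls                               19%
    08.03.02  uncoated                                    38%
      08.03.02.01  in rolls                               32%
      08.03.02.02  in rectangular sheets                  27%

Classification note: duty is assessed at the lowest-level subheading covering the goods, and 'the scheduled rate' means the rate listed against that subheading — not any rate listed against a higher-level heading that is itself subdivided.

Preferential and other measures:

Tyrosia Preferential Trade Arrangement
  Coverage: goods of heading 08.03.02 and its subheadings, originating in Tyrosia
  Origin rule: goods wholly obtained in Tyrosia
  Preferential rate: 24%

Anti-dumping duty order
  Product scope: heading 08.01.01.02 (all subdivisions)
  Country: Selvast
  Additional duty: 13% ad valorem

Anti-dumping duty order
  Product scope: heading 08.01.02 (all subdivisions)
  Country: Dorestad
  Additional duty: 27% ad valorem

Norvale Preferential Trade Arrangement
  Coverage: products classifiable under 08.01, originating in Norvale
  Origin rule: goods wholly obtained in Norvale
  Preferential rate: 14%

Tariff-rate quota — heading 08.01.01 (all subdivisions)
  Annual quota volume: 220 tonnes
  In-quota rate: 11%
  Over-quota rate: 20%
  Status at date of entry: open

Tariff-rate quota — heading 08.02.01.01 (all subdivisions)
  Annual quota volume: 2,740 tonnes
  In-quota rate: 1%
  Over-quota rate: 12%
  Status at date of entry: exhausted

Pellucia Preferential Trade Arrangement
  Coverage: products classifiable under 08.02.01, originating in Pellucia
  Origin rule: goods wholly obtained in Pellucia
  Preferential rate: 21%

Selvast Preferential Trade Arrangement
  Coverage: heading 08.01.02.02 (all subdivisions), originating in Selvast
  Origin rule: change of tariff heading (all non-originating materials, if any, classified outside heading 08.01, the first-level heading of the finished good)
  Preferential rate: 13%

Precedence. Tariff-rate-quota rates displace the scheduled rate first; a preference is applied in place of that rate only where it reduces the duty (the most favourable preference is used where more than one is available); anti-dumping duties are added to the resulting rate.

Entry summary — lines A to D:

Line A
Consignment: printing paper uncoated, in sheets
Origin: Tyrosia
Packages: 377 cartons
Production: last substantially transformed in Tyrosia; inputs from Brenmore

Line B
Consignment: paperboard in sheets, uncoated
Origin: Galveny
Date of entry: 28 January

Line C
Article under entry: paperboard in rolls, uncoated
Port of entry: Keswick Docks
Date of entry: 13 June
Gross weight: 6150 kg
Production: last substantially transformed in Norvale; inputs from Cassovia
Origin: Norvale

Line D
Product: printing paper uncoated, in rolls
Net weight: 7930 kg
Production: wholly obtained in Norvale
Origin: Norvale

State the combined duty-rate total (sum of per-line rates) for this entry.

Line A: printing paper → 08.03; uncoated → 08.03.02; in sheets → 08.03.02.02. Scheduled 27%. Tyrosia agreement on 08.03.02: not wholly obtained. → 27%.
Line B: paperboard → 08.01; uncoated → 08.01.02; in sheets → 08.01.02.01. Scheduled 14%. No special measure applies. → 14%.
Line C: paperboard → 08.01; uncoated → 08.01.02; in rolls → 08.01.02.02. Scheduled 29%. Norvale agreement on 08.01: not wholly obtained. → 29%.
Line D: printing paper → 08.03; uncoated → 08.03.02; in rolls → 08.03.02.01. Scheduled 32%. Norvale agreement on 08.01: 08.03.02.01 not covered. → 32%.
Sum: 27% + 14% + 29% + 32% = 102%.

102%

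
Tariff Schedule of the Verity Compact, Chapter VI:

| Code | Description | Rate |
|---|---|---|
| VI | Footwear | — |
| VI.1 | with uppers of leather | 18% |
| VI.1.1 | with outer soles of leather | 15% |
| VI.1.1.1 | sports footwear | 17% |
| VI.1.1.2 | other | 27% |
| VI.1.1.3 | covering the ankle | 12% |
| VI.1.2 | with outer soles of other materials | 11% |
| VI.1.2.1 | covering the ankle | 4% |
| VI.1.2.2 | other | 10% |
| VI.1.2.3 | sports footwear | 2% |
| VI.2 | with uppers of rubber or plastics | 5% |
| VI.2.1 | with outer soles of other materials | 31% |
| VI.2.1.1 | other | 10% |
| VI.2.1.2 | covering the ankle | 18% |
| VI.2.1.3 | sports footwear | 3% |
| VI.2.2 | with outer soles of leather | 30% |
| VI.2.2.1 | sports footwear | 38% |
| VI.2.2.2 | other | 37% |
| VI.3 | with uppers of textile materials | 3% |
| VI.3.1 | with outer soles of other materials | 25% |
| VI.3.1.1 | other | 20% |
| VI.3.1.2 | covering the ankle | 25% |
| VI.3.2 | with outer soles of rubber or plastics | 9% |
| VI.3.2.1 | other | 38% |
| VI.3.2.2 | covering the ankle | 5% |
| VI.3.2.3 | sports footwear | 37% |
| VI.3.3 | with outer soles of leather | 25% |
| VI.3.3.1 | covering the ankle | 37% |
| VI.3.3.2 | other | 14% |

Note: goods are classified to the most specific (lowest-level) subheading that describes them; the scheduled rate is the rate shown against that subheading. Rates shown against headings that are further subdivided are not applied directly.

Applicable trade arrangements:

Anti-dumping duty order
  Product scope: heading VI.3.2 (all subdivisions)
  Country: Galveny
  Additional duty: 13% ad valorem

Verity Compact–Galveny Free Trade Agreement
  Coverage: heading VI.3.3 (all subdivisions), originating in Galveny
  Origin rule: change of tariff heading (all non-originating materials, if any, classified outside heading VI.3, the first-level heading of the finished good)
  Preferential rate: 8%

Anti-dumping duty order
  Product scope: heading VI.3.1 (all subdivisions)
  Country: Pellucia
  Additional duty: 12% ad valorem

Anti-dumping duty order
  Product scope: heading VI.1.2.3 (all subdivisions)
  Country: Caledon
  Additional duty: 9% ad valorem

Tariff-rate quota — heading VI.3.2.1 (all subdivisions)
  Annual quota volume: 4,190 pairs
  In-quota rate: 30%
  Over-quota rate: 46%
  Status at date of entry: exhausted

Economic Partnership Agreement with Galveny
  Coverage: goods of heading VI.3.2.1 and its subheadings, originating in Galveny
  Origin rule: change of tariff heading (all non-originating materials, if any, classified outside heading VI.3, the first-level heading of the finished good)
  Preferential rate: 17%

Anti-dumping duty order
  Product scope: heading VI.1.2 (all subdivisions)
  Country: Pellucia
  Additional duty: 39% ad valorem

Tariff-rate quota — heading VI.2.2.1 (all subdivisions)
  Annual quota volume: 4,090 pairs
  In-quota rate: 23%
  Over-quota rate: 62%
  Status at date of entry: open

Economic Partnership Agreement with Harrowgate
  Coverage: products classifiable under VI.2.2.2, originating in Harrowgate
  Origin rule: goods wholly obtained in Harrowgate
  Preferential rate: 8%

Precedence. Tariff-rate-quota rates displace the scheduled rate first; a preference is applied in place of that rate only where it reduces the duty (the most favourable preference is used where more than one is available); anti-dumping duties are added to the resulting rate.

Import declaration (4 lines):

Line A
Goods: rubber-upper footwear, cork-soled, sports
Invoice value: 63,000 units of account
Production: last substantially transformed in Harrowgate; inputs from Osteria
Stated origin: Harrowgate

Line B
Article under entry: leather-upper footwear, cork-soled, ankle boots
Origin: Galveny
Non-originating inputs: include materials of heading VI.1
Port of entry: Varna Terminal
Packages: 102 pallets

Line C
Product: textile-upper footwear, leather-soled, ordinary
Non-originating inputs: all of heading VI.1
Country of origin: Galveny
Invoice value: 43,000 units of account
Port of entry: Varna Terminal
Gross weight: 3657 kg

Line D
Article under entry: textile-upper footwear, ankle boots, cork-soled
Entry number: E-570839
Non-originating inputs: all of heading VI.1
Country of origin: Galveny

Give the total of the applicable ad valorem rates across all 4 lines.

Line A: rubber-upper → VI.2; cork-soled → VI.2.1; sports → VI.2.1.3. Scheduled 3%. Harrowgate agreement on VI.2.2.2: VI.2.1.3 not covered. → 3%.
Line B: leather-upper → VI.1; cork-soled → VI.1.2; ankle boots → VI.1.2.1. Scheduled 4%. Galveny agreement on VI.3.3: VI.1.2.1 not covered; Galveny agreement on VI.3.2.1: VI.1.2.1 not covered. → 4%.
Line C: textile-upper → VI.3; leather-soled → VI.3.3; ordinary → VI.3.3.2. Scheduled 14%. Galveny agreement on VI.3.3: CTH met → 8% available; Galveny agreement on VI.3.2.1: VI.3.3.2 not covered; preferential 8%. → 8%.
Line D: textile-upper → VI.3; cork-soled → VI.3.1; ankle boots → VI.3.1.2. Scheduled 25%. Galveny agreement on VI.3.3: VI.3.1.2 not covered; Galveny agreement on VI.3.2.1: VI.3.1.2 not covered. → 25%.
Sum: 3% + 4% + 8% + 25% = 40%.

40%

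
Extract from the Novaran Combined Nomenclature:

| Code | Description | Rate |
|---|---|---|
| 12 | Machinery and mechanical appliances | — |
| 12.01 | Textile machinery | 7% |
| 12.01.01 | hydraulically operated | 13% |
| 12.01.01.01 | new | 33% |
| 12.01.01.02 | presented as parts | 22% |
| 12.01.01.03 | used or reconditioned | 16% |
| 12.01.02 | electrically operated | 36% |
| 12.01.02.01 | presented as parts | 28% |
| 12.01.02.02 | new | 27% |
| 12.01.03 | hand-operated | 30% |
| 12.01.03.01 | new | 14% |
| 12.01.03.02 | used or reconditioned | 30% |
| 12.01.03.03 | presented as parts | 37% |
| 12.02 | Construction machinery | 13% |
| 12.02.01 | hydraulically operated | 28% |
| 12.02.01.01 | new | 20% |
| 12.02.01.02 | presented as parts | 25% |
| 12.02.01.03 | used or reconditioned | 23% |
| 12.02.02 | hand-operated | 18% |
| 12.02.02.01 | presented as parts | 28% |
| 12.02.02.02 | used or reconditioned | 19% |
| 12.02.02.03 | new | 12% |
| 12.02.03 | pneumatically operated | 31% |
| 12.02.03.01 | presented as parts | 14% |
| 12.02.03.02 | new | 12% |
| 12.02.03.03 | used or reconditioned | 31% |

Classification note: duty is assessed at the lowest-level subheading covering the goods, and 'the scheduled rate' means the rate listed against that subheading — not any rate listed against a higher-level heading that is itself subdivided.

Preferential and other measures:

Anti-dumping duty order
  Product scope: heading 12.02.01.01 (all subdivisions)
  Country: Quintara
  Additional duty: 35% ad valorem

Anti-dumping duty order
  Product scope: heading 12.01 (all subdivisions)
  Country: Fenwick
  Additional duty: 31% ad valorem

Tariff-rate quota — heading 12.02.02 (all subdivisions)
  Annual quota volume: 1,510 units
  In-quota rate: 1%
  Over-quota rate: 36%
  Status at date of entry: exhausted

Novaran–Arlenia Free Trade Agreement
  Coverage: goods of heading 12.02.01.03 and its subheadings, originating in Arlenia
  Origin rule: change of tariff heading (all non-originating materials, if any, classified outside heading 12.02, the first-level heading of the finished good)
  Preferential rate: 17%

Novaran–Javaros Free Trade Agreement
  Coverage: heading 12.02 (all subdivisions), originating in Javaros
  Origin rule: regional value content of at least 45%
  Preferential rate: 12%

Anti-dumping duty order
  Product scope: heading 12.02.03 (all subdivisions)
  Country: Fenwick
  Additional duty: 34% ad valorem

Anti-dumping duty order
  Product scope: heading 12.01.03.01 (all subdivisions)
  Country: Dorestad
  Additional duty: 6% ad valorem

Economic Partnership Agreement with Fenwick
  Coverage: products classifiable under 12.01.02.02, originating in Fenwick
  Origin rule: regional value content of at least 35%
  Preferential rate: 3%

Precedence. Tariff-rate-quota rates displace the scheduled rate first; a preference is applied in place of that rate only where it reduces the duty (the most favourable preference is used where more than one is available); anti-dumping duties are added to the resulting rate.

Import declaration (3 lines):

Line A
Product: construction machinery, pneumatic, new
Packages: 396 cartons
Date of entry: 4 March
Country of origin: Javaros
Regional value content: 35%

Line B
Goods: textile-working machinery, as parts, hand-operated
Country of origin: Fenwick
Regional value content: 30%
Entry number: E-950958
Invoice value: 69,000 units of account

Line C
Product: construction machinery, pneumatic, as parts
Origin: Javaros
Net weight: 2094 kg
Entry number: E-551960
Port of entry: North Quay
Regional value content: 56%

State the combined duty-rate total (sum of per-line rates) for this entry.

Line A: construction → 12.02; pneumatic → 12.02.03; new → 12.02.03.02. Scheduled 12%. Javaros agreement on 12.02: RVC < 45%. → 12%.
Line B: textile-working → 12.01; hand-operated → 12.01.03; as parts → 12.01.03.03. Scheduled 37%. Fenwick agreement on 12.01.02.02: 12.01.03.03 not covered; anti-dumping (Fenwick, 12.01): +31%; total 37% + 31% = 68%. → 68%.
Line C: construction → 12.02; pneumatic → 12.02.03; as parts → 12.02.03.01. Scheduled 14%. Javaros agreement on 12.02: RVC ≥ 45% → 12% available; preferential 12%. → 12%.
Sum: 12% + 68% + 12% = 92%.

92%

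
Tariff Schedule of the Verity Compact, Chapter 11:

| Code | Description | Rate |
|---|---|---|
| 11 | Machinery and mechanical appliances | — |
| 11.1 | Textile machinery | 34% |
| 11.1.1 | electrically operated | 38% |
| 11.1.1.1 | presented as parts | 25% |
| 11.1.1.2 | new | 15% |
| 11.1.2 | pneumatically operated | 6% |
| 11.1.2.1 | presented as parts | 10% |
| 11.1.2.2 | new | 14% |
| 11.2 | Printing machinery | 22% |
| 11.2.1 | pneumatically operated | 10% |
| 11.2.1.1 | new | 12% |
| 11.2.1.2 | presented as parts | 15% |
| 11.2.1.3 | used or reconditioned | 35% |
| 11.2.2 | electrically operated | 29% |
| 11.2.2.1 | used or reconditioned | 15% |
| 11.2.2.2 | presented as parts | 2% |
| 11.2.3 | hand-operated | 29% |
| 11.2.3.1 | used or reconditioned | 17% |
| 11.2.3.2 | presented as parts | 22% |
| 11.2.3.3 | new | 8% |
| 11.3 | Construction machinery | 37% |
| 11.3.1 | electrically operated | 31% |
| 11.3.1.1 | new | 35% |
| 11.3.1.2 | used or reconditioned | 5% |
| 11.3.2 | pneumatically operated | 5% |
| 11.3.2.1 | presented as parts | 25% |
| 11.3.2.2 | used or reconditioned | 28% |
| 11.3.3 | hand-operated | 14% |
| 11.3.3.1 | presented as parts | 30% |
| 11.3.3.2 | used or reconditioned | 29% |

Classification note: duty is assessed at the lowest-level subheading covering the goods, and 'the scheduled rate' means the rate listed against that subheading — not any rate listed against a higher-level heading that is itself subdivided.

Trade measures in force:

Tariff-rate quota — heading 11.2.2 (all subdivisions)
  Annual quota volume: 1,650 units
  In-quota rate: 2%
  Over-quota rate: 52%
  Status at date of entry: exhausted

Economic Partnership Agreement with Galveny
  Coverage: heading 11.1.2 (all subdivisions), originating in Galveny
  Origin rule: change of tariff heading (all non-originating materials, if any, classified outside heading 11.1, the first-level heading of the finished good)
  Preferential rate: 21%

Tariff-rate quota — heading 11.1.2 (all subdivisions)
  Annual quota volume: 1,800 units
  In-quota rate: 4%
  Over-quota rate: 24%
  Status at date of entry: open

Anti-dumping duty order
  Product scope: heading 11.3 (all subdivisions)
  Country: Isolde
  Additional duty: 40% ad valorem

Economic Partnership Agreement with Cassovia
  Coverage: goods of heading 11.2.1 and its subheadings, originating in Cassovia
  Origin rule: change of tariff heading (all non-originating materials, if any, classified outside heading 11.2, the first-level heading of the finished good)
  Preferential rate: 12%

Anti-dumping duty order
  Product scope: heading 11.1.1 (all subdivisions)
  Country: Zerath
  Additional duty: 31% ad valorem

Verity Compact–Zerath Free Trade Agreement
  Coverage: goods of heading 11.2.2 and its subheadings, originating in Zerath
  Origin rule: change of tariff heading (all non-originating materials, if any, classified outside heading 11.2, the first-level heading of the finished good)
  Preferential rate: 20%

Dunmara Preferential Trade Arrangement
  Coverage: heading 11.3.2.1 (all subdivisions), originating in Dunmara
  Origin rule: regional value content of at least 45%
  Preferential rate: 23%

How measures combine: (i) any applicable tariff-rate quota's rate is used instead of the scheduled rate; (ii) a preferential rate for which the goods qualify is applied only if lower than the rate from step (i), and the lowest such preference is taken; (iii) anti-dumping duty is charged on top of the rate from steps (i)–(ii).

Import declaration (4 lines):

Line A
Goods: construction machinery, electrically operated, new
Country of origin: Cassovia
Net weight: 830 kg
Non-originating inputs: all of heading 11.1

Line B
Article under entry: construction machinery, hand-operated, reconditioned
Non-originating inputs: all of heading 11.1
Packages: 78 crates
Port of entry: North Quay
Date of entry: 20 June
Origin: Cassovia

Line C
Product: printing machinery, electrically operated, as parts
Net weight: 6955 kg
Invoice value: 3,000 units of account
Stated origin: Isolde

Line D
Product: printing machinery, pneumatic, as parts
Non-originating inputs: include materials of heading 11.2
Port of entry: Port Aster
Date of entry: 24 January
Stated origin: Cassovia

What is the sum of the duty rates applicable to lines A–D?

131%

Line A: construction → 11.3; electrically operated → 11.3.1; new → 11.3.1.1. Scheduled 35%. Cassovia agreement on 11.2.1: 11.3.1.1 not covered. → 35%.
Line B: construction → 11.3; hand-operated → 11.3.3; reconditioned → 11.3.3.2. Scheduled 29%. Cassovia agreement on 11.2.1: 11.3.3.2 not covered. → 29%.
Line C: printing → 11.2; electrically operated → 11.2.2; as parts → 11.2.2.2. Scheduled 2%. quota on 11.2.2 exhausted → over-quota 52%. → 52%.
Line D: printing → 11.2; pneumatic → 11.2.1; as parts → 11.2.1.2. Scheduled 15%. Cassovia agreement on 11.2.1: CTH not met. → 15%.
Sum: 35% + 29% + 52% + 15% = 131%.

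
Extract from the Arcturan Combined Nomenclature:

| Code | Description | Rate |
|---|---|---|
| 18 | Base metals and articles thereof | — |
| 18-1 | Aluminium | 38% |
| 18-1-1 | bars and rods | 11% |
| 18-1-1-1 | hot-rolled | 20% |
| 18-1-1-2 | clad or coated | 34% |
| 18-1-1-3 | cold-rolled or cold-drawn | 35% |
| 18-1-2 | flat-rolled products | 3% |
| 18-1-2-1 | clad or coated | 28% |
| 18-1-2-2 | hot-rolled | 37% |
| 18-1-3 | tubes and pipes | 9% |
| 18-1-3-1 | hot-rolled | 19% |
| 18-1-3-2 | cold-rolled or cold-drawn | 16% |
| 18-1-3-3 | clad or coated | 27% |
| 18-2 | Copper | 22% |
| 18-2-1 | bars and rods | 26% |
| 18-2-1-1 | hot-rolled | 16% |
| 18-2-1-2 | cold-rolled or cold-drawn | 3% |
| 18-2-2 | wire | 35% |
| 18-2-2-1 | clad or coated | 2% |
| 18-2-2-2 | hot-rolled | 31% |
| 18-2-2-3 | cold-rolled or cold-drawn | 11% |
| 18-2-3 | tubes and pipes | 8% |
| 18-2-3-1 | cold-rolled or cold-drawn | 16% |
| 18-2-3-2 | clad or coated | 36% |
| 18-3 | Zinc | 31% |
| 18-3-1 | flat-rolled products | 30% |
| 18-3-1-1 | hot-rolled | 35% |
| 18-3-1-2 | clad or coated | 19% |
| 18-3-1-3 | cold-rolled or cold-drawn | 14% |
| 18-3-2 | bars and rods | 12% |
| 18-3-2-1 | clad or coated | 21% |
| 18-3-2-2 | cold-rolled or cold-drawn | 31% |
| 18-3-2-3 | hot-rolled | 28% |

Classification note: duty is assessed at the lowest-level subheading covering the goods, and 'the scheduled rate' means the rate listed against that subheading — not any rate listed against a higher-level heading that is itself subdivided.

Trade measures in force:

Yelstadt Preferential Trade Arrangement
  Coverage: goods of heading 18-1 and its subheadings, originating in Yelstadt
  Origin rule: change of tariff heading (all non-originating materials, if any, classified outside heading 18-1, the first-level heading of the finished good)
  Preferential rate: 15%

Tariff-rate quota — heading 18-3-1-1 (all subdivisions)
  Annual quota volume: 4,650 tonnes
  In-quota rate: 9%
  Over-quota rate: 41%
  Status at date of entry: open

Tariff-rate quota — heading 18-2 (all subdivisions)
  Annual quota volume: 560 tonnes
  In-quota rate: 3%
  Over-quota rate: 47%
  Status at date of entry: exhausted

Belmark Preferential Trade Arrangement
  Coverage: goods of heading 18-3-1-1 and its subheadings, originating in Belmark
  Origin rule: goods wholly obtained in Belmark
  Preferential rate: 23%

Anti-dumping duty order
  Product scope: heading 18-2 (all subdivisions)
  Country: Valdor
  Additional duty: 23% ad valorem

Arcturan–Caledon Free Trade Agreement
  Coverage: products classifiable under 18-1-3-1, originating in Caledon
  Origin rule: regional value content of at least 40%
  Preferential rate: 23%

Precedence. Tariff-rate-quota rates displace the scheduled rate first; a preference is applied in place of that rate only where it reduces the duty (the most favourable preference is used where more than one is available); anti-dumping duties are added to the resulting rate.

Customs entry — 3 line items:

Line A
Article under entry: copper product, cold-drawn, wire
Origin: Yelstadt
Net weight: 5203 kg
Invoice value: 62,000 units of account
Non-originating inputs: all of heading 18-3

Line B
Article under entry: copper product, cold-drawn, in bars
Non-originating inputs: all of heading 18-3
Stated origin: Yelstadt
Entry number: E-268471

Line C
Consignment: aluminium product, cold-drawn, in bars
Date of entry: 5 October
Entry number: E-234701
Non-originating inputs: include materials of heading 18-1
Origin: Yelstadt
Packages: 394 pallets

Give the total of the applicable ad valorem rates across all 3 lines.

Line A: copper → 18-2; wire → 18-2-2; cold-drawn → 18-2-2-3. Scheduled 11%. quota on 18-2 exhausted → over-quota 47%; Yelstadt agreement on 18-1: 18-2-2-3 not covered. → 47%.
Line B: copper → 18-2; in bars → 18-2-1; cold-drawn → 18-2-1-2. Scheduled 3%. quota on 18-2 exhausted → over-quota 47%; Yelstadt agreement on 18-1: 18-2-1-2 not covered. → 47%.
Line C: aluminium → 18-1; in bars → 18-1-1; cold-drawn → 18-1-1-3. Scheduled 35%. Yelstadt agreement on 18-1: CTH not met. → 35%.
Sum: 47% + 47% + 35% = 129%.

129%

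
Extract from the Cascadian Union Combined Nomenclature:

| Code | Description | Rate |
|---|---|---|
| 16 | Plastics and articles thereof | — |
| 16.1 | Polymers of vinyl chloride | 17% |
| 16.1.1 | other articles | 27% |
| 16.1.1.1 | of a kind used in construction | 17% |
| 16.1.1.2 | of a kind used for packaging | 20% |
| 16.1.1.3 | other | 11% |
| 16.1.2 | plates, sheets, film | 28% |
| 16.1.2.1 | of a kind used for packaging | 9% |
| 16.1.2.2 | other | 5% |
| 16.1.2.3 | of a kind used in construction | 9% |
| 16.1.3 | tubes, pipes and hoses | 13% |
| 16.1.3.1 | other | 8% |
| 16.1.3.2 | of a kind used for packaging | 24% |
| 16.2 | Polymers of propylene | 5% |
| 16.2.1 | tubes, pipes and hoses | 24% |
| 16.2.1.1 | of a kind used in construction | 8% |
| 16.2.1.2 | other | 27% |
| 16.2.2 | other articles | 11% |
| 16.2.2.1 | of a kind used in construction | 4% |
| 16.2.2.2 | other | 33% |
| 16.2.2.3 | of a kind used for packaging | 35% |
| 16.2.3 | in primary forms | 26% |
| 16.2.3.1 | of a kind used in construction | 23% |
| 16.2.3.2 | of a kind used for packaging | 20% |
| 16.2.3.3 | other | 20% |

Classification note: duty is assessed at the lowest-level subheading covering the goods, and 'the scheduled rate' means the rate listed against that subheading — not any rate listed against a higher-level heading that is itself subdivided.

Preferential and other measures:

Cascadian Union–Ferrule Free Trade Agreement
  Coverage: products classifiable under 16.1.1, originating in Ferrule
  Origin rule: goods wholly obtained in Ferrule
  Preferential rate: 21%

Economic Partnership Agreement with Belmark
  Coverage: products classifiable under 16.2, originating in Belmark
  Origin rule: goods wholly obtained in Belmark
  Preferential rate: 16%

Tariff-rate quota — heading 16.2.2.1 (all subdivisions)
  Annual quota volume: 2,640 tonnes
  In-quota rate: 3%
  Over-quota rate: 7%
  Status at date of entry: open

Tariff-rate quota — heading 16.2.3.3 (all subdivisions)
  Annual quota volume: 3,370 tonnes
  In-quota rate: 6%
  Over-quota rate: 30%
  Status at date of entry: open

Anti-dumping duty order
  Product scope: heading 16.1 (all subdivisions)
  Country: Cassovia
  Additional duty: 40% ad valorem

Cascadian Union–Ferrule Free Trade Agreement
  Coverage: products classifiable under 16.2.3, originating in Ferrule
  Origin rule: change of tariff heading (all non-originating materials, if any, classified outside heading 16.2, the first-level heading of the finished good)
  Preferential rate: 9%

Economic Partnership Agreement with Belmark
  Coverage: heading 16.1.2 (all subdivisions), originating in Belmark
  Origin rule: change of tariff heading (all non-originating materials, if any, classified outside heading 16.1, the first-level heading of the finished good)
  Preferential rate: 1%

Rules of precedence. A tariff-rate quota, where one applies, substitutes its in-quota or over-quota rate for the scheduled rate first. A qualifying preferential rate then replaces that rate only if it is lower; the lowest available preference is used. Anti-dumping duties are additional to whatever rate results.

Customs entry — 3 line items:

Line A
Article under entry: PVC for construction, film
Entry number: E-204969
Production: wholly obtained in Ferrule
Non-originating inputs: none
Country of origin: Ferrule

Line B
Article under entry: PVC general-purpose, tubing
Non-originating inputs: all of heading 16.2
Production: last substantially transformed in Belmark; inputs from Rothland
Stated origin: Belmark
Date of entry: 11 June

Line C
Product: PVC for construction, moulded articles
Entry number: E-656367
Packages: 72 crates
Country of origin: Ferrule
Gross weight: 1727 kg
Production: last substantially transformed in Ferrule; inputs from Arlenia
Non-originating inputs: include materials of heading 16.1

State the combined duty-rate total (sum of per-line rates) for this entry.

Line A: PVC → 16.1; film → 16.1.2; for construction → 16.1.2.3. Scheduled 9%. Ferrule agreement on 16.1.1: 16.1.2.3 not covered; Ferrule agreement on 16.2.3: 16.1.2.3 not covered. → 9%.
Line B: PVC → 16.1; tubing → 16.1.3; general-purpose → 16.1.3.1. Scheduled 8%. Belmark agreement on 16.2: 16.1.3.1 not covered; Belmark agreement on 16.1.2: 16.1.3.1 not covered. → 8%.
Line C: PVC → 16.1; moulded articles → 16.1.1; for construction → 16.1.1.1. Scheduled 17%. Ferrule agreement on 16.1.1: not wholly obtained; Ferrule agreement on 16.2.3: 16.1.1.1 not covered. → 17%.
Sum: 9% + 8% + 17% = 34%.

34%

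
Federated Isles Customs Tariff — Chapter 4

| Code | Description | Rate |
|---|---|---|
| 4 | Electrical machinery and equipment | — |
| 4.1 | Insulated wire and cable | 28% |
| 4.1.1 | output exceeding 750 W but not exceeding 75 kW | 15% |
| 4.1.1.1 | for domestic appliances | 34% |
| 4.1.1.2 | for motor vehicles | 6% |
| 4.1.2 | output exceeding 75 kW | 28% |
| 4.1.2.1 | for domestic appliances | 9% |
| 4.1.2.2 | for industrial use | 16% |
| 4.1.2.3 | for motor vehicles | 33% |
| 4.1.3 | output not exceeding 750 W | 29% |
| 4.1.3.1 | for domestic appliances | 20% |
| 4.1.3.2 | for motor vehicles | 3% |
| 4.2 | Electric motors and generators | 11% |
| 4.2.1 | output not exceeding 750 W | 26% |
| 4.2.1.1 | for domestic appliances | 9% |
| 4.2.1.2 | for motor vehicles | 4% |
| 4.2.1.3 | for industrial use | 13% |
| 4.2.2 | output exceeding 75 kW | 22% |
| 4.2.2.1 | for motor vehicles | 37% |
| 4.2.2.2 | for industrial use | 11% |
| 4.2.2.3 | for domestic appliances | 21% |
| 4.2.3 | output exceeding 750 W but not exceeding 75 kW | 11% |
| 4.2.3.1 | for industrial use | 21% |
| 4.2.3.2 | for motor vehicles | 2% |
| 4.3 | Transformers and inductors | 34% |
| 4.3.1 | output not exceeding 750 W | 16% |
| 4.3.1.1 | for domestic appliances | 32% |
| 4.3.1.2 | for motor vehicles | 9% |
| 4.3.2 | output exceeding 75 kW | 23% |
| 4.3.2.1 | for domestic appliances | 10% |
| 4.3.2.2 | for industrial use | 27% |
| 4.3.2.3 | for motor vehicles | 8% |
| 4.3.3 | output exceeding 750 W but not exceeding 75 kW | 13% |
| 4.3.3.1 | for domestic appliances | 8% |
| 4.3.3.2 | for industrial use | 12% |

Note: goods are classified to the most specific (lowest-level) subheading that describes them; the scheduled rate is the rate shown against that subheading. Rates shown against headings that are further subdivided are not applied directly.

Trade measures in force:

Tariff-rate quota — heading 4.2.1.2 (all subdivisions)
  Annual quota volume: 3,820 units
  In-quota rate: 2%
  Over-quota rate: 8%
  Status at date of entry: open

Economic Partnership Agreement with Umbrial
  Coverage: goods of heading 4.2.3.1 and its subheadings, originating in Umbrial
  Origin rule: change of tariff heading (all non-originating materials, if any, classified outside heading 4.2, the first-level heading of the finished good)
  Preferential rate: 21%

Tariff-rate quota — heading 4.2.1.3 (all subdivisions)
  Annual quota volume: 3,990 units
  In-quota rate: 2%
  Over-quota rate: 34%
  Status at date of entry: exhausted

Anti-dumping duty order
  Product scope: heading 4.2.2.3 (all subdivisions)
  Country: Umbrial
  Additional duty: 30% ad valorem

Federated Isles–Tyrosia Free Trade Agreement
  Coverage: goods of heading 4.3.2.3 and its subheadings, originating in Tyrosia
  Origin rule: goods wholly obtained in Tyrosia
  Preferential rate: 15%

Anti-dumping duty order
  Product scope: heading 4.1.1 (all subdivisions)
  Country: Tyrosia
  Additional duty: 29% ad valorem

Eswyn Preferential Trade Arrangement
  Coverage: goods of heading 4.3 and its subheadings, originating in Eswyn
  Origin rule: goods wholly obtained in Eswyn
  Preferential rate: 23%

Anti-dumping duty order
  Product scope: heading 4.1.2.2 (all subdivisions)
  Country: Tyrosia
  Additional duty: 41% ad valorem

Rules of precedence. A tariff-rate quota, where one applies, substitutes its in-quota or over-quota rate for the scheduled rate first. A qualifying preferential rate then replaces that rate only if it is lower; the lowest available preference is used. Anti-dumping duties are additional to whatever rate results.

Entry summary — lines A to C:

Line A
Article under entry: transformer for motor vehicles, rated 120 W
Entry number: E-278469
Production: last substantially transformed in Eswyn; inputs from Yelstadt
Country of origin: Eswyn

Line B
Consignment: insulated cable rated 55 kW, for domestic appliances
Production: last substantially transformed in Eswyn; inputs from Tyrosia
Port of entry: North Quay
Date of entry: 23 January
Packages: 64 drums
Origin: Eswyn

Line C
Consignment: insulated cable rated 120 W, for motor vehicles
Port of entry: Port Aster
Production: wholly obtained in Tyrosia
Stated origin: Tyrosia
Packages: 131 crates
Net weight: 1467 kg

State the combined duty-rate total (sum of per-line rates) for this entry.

Line A: transformer → 4.3; rated 120 W → 4.3.1; for motor vehicles → 4.3.1.2. Scheduled 9%. Eswyn agreement on 4.3: not wholly obtained. → 9%.
Line B: insulated cable → 4.1; rated 55 kW → 4.1.1; for domestic appliances → 4.1.1.1. Scheduled 34%. Eswyn agreement on 4.3: 4.1.1.1 not covered. → 34%.
Line C: insulated cable → 4.1; rated 120 W → 4.1.3; for motor vehicles → 4.1.3.2. Scheduled 3%. Tyrosia agreement on 4.3.2.3: 4.1.3.2 not covered. → 3%.
Sum: 9% + 34% + 3% = 46%.

46%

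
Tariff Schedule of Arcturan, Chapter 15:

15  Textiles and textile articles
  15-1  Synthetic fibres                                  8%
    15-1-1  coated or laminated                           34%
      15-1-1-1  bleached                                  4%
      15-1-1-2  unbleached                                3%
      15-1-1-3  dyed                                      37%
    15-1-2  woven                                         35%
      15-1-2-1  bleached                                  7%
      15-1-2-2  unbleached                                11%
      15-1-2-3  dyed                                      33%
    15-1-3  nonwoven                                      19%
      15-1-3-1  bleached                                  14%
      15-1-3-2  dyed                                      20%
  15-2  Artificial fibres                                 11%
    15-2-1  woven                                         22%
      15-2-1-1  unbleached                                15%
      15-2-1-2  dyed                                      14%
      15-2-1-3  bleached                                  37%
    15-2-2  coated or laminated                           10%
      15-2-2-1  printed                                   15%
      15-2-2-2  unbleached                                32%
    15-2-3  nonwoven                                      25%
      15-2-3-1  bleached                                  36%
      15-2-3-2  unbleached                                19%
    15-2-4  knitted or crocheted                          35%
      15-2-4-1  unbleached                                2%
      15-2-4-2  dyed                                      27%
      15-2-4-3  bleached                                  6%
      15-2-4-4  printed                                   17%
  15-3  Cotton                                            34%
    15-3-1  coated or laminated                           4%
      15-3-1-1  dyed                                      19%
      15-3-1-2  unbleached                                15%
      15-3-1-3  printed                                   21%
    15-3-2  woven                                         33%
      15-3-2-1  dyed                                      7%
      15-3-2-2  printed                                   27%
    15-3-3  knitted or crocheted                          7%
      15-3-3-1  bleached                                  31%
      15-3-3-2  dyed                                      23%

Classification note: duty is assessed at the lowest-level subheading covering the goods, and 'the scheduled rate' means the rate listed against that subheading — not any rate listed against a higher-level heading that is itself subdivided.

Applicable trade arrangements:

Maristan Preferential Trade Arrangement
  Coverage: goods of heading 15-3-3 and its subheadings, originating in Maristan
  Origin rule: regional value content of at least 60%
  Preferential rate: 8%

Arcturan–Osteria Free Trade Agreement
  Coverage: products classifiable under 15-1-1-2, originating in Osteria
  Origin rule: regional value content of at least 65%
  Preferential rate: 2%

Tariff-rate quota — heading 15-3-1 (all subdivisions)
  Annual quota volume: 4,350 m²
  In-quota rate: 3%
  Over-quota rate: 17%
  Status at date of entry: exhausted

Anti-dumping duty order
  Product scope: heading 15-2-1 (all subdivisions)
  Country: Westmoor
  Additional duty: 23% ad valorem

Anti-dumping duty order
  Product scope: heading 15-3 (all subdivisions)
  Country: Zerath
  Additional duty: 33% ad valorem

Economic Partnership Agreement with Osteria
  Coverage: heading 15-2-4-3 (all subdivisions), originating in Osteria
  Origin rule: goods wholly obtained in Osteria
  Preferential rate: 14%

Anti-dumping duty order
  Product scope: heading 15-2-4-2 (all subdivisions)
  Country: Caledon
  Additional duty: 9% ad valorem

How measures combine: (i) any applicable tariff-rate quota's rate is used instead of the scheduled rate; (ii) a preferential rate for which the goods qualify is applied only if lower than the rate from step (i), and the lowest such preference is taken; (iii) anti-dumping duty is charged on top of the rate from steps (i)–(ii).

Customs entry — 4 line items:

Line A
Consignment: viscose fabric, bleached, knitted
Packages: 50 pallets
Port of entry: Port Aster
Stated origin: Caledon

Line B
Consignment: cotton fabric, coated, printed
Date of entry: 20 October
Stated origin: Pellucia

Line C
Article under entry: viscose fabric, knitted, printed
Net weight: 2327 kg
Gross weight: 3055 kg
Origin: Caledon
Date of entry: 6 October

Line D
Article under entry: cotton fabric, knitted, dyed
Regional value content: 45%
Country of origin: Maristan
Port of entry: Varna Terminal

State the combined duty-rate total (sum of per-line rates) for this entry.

63%

Line A: viscose → 15-2; knitted → 15-2-4; bleached → 15-2-4-3. Scheduled 6%. No special measure applies. → 6%.
Line B: cotton → 15-3; coated → 15-3-1; printed → 15-3-1-3. Scheduled 21%. quota on 15-3-1 exhausted → over-quota 17%. → 17%.
Line C: viscose → 15-2; knitted → 15-2-4; printed → 15-2-4-4. Scheduled 17%. No special measure applies. → 17%.
Line D: cotton → 15-3; knitted → 15-3-3; dyed → 15-3-3-2. Scheduled 23%. Maristan agreement on 15-3-3: RVC < 60%. → 23%.
Sum: 6% + 17% + 17% + 23% = 63%.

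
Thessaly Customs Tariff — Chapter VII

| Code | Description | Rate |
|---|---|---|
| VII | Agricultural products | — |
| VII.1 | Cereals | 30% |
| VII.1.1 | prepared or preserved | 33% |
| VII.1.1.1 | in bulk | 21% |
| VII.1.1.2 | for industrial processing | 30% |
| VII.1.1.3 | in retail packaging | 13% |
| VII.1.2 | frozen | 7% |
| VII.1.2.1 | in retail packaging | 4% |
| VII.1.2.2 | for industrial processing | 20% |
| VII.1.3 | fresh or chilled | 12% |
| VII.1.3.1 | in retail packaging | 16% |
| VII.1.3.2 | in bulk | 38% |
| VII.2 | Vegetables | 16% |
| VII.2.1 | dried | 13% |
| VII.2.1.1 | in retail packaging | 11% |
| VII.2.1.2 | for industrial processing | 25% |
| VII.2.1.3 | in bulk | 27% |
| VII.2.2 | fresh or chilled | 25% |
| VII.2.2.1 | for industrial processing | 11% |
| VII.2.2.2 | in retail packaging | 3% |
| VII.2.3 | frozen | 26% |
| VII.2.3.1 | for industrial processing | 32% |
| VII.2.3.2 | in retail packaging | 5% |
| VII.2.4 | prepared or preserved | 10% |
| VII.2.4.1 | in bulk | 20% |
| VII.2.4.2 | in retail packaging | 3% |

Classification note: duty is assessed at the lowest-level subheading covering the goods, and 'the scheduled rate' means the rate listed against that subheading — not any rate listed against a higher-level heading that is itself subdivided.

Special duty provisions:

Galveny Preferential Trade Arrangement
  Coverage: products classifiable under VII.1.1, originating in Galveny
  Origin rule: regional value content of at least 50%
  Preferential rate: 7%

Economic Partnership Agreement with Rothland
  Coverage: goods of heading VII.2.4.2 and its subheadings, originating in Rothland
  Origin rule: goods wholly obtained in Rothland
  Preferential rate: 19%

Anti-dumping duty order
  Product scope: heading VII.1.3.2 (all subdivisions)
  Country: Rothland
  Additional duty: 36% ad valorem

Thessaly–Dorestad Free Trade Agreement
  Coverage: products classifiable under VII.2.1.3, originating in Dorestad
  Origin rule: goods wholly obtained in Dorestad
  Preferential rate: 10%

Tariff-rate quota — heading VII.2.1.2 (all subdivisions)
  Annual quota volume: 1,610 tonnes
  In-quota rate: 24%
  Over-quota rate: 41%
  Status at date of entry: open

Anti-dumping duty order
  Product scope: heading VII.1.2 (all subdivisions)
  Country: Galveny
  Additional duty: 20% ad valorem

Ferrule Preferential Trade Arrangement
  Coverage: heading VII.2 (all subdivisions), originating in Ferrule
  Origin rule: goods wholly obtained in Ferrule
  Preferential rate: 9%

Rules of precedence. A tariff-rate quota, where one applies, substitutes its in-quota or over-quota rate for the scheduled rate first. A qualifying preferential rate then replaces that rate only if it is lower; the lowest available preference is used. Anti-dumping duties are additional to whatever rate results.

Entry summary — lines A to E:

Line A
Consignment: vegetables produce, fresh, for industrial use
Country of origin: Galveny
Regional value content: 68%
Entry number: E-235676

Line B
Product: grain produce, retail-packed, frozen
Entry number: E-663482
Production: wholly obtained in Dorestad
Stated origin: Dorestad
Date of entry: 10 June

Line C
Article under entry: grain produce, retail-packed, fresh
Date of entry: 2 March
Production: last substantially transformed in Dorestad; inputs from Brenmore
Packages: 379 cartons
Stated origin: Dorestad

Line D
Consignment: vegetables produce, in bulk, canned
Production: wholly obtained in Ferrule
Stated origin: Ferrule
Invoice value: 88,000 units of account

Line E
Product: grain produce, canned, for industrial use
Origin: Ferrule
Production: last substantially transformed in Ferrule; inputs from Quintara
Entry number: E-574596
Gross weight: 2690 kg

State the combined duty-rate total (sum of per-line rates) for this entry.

Line A: vegetables → VII.2; fresh → VII.2.2; for industrial use → VII.2.2.1. Scheduled 11%. Galveny agreement on VII.1.1: VII.2.2.1 not covered. → 11%.
Line B: grain → VII.1; frozen → VII.1.2; retail-packed → VII.1.2.1. Scheduled 4%. Dorestad agreement on VII.2.1.3: VII.1.2.1 not covered. → 4%.
Line C: grain → VII.1; fresh → VII.1.3; retail-packed → VII.1.3.1. Scheduled 16%. Dorestad agreement on VII.2.1.3: VII.1.3.1 not covered. → 16%.
Line D: vegetables → VII.2; canned → VII.2.4; in bulk → VII.2.4.1. Scheduled 20%. Ferrule agreement on VII.2: wholly obtained → 9% available; preferential 9%. → 9%.
Line E: grain → VII.1; canned → VII.1.1; for industrial use → VII.1.1.2. Scheduled 30%. Ferrule agreement on VII.2: VII.1.1.2 not covered. → 30%.
Sum: 11% + 4% + 16% + 9% + 30% = 70%.

70%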